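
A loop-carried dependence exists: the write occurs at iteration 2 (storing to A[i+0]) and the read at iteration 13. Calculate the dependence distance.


Distance = read iteration - write iteration
= 13 - 2 = 11

11


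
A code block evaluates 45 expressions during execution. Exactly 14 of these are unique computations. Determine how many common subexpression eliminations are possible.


CSE count = total expressions - unique expressions
= 45 - 14 = 31

31


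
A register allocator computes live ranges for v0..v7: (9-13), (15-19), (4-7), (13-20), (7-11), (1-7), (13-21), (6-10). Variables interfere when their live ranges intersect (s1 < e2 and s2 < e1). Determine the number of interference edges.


Check all pairs for overlapping intervals.
Two intervals (s1,e1) and (s2,e2) overlap if s1 < e2 and s2 < e1.
v0 (9-13) vs v1..v7: overlaps v4, v7 -> 2
v1 (15-19) vs v2..v7: overlaps v3, v6 -> 2
v2 (4-7) vs v3..v7: overlaps v5, v7 -> 2
v3 (13-20) vs v4..v7: overlaps v6 -> 1
v4 (7-11) vs v5..v7: overlaps v7 -> 1
v5 (1-7) vs v6..v7: overlaps v7 -> 1
v6 (13-21) vs v7: overlaps none -> 0
Total overlapping pairs = 2 + 2 + 2 + 1 + 1 + 1 + 0 = 9

9


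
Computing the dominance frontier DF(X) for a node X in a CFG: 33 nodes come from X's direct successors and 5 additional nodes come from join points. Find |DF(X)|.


DF(X) = direct successor contributions + join point contributions
= 33 + 5 = 38

38


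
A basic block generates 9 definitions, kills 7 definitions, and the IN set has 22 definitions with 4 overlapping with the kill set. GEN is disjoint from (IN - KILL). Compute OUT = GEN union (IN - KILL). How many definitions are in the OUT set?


IN - KILL: 22 - 4 = 18 surviving definitions
OUT = GEN + surviving = 9 + 18 = 27

27


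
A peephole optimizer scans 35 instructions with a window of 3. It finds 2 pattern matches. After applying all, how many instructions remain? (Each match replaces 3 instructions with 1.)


Each match removes 2 instructions.
Total removed = 2 * 2 = 4
Remaining = 35 - 4 = 31

31


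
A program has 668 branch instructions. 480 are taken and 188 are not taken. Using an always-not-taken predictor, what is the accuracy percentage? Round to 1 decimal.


Predictor: always-not-taken
Correct predictions = 188
Accuracy = 188 / 668 * 100 = 28.1%

28.1


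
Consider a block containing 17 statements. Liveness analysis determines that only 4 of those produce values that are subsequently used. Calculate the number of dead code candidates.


Dead code = total statements - live definitions
= 17 - 4 = 13

13


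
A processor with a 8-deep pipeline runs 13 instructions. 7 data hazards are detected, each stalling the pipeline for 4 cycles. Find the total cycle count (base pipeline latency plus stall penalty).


Base cycles = 8 + 13 - 1 = 20
Total stalls = 7 * 4 = 28
Total = 20 + 28 = 48

48


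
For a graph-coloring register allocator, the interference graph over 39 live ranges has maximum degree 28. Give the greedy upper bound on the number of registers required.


Greedy coloring never needs more than (max_degree + 1) colors: when coloring a vertex, at most max_degree neighbors are already colored.
Upper bound = 28 + 1 = 29

29


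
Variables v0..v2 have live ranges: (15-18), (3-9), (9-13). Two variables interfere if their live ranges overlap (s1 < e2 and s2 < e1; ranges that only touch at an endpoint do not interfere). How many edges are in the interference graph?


Check all pairs for overlapping intervals.
Two intervals (s1,e1) and (s2,e2) overlap if s1 < e2 and s2 < e1.
v0 (15-18) vs v1..v2: overlaps none -> 0
v1 (3-9) vs v2: overlaps none -> 0
Total overlapping pairs = 0 + 0 = 0

0


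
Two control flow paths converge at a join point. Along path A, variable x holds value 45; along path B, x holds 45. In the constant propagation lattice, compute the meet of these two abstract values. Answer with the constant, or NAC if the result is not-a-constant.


Meet operation: if both paths give the same constant, result is that constant; if they differ, result is NAC (not-a-constant).
Path A: 45, Path B: 45 -> equal
Result: constant -> 45

45


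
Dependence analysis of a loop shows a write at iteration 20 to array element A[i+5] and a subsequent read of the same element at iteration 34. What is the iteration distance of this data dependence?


Distance = read iteration - write iteration
= 34 - 20 = 14

14


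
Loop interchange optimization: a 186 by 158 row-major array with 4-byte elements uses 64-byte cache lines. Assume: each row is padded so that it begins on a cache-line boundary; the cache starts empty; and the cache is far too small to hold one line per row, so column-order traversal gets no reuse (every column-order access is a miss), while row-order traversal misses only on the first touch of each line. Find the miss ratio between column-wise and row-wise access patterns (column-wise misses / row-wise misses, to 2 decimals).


Each row occupies 158 * 4 = 632 bytes and starts on a line boundary, so it spans ceil(632 / 64) = 10 cache lines.
Row-major traversal misses (one per line touched): 186 * ceil(158 * 4 / 64) = 1860
Column-major traversal misses (no reuse, every access misses): 186 * 158 = 29388
Ratio = 29388 / 1860 = 15.8

15.8


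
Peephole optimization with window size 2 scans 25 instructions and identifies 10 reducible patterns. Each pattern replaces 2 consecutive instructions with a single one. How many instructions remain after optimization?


Each match removes 1 instructions.
Total removed = 10 * 1 = 10
Remaining = 25 - 10 = 15

15


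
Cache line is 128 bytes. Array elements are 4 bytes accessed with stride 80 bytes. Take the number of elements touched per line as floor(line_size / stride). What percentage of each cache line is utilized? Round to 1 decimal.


Elements per cache line = floor(128 / 80) = 1
Bytes used = 1 * 4 = 4
Utilization = 4 / 128 * 100 = 3.1%

3.1


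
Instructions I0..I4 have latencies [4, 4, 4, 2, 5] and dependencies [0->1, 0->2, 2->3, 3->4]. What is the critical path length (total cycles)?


Compute longest path through dependency graph: dist(Ik) = max over predecessors of dist + latency(Ik).
dist(I0) = latency 4 = 4
dist(I1) = dist(I0) + 4 = 4 + 4 = 8
dist(I2) = dist(I0) + 4 = 4 + 4 = 8
dist(I3) = dist(I2) + 2 = 8 + 2 = 10
dist(I4) = dist(I3) + 5 = 10 + 5 = 15
Critical path = max dist = 15

15


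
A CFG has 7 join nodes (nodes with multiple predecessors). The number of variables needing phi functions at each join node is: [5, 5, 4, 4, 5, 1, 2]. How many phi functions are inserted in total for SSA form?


Total phi functions = sum of phi functions at each join node
= 5 + 5 + 4 + 4 + 5 + 1 + 2 = 26

26


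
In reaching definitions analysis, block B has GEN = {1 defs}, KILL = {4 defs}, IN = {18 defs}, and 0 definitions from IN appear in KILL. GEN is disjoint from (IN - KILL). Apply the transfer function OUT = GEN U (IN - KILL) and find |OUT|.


IN - KILL: 18 - 0 = 18 surviving definitions
OUT = GEN + surviving = 1 + 18 = 19

19


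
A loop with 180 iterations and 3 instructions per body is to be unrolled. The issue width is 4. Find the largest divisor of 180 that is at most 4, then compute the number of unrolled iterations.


Largest divisor of 180 <= 4 is 4
New iterations = 180 / 4 = 45

45


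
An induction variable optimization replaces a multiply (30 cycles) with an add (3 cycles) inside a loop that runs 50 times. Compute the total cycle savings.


Per-iteration saving = 30 - 3 = 27
Total saved = 50 * 27 = 1350

1350


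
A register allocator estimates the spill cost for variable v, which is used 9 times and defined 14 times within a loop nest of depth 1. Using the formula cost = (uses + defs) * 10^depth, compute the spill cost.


uses + defs = 9 + 14 = 23
10^1 = 10
Spill cost = 23 * 10 = 230

230


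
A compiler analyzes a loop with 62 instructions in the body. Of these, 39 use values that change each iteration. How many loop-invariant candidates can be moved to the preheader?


Invariant candidates = total - loop-dependent
= 62 - 39 = 23

23


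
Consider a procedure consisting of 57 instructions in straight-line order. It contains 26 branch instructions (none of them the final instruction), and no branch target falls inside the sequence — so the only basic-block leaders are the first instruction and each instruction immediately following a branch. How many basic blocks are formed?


With no in-sequence branch targets, the leaders are the first instruction plus the instruction after each branch.
Number of basic blocks = branches + 1
= 26 + 1 = 27

27


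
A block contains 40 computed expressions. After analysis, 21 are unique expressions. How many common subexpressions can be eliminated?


CSE count = total expressions - unique expressions
= 40 - 21 = 19

19


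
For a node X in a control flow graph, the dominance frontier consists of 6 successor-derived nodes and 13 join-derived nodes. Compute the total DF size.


DF(X) = direct successor contributions + join point contributions
= 6 + 13 = 19

19


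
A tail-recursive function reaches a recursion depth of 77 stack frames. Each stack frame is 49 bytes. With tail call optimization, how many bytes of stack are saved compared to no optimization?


Without TCO: 77 * 49 = 3773 bytes
With TCO: reuse 1 frame = 49 bytes
Savings = 3773 - 49 = 3724

3724


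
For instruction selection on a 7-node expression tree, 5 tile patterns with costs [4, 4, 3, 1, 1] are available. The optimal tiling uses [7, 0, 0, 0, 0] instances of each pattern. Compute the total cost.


Total cost = sum(count_i * cost_i)
= 7*4 + 0*4 + 0*3 + 0*1 + 0*1
= 28

28


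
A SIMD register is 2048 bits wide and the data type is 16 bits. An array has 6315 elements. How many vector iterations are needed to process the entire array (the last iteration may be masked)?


Width = 2048 / 16 = 128 elements per vector op
Iterations = ceil(6315 / 128) = 50

50


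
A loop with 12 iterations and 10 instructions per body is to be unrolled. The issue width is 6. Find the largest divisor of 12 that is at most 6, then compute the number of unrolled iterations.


Largest divisor of 12 <= 6 is 6
New iterations = 12 / 6 = 2

2


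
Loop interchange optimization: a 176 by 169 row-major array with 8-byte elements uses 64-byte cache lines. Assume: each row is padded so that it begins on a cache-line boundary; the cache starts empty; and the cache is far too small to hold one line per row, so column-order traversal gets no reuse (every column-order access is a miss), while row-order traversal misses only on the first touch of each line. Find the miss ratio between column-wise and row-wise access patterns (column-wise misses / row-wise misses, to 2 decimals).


Each row occupies 169 * 8 = 1352 bytes and starts on a line boundary, so it spans ceil(1352 / 64) = 22 cache lines.
Row-major traversal misses (one per line touched): 176 * ceil(169 * 8 / 64) = 3872
Column-major traversal misses (no reuse, every access misses): 176 * 169 = 29744
Ratio = 29744 / 3872 = 7.68

7.68


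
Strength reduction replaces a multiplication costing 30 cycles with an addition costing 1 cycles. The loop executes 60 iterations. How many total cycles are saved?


Per-iteration saving = 30 - 1 = 29
Total saved = 60 * 29 = 1740

1740


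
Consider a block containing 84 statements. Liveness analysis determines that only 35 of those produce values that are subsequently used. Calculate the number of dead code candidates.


Dead code = total statements - live definitions
= 84 - 35 = 49

49


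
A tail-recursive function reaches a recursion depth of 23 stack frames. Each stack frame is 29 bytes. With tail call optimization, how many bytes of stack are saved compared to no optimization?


Without TCO: 23 * 29 = 667 bytes
With TCO: reuse 1 frame = 29 bytes
Savings = 667 - 29 = 638

638


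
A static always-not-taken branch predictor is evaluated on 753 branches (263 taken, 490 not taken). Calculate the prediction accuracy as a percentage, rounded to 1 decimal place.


Predictor: always-not-taken
Correct predictions = 490
Accuracy = 490 / 753 * 100 = 65.1%

65.1


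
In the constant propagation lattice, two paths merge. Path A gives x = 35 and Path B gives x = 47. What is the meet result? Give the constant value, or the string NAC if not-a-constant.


Meet operation: if both paths give the same constant, result is that constant; if they differ, result is NAC (not-a-constant).
Path A: 35, Path B: 47 -> differ
Result: not-a-constant -> NAC

NAC


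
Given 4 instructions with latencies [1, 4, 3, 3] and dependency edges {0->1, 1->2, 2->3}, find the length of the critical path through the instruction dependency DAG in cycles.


Compute longest path through dependency graph: dist(Ik) = max over predecessors of dist + latency(Ik).
dist(I0) = latency 1 = 1
dist(I1) = dist(I0) + 4 = 1 + 4 = 5
dist(I2) = dist(I1) + 3 = 5 + 3 = 8
dist(I3) = dist(I2) + 3 = 8 + 3 = 11
Critical path = max dist = 11

11


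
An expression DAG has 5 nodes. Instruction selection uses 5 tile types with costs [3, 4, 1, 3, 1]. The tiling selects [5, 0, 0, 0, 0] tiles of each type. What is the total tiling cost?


Total cost = sum(count_i * cost_i)
= 5*3 + 0*4 + 0*1 + 0*3 + 0*1
= 15

15


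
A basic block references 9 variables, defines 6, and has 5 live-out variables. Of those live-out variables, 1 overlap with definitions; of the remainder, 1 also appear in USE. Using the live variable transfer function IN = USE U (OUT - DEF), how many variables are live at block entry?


OUT - DEF: 5 - 1 = 4
|IN| = |USE| + |OUT - DEF| - |USE ∩ (OUT - DEF)| = 9 + 4 - 1 = 12

12


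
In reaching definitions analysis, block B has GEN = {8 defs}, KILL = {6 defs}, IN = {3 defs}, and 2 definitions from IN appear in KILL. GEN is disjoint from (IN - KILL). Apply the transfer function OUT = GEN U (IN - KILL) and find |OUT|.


IN - KILL: 3 - 2 = 1 surviving definitions
OUT = GEN + surviving = 8 + 1 = 9

9


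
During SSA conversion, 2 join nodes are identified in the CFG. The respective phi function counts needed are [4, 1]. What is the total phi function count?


Total phi functions = sum of phi functions at each join node
= 4 + 1 = 5

5


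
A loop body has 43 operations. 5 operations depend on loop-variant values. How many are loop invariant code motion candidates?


Invariant candidates = total - loop-dependent
= 43 - 5 = 38

38


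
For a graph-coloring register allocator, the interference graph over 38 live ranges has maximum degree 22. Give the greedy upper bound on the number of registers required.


Greedy coloring never needs more than (max_degree + 1) colors: when coloring a vertex, at most max_degree neighbors are already colored.
Upper bound = 22 + 1 = 23

23


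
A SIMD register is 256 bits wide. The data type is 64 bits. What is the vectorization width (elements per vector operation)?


Width = SIMD bits / data type bits
= 256 / 64 = 4

4


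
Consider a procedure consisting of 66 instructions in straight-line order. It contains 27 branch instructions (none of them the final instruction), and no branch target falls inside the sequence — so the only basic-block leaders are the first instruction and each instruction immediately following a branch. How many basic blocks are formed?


With no in-sequence branch targets, the leaders are the first instruction plus the instruction after each branch.
Number of basic blocks = branches + 1
= 27 + 1 = 28

28


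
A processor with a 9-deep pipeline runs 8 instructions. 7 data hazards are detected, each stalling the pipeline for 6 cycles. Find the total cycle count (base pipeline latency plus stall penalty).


Base cycles = 9 + 8 - 1 = 16
Total stalls = 7 * 6 = 42
Total = 16 + 42 = 58

58


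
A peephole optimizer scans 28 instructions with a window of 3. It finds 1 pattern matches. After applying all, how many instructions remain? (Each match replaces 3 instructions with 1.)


Each match removes 2 instructions.
Total removed = 1 * 2 = 2
Remaining = 28 - 2 = 26

26


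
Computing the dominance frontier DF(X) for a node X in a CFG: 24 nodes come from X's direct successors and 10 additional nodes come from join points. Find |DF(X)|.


DF(X) = direct successor contributions + join point contributions
= 24 + 10 = 34

34


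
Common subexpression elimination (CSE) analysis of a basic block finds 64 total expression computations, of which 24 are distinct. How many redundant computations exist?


CSE count = total expressions - unique expressions
= 64 - 24 = 40

40


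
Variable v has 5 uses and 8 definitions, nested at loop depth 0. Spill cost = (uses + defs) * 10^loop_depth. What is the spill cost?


uses + defs = 5 + 8 = 13
10^0 = 1
Spill cost = 13 * 1 = 13

13


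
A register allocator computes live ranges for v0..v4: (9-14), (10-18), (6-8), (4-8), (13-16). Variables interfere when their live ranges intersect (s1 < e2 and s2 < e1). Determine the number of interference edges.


Check all pairs for overlapping intervals.
Two intervals (s1,e1) and (s2,e2) overlap if s1 < e2 and s2 < e1.
v0 (9-14) vs v1..v4: overlaps v1, v4 -> 2
v1 (10-18) vs v2..v4: overlaps v4 -> 1
v2 (6-8) vs v3..v4: overlaps v3 -> 1
v3 (4-8) vs v4: overlaps none -> 0
Total overlapping pairs = 2 + 1 + 1 + 0 = 4

4


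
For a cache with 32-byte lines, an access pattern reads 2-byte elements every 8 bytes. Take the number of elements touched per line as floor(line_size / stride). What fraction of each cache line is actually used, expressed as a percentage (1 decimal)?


Elements per cache line = floor(32 / 8) = 4
Bytes used = 4 * 2 = 8
Utilization = 8 / 32 * 100 = 25.0%

25.0


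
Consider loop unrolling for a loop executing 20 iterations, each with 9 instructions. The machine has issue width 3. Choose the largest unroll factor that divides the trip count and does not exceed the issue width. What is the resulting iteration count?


Largest divisor of 20 <= 3 is 2
New iterations = 20 / 2 = 10

10


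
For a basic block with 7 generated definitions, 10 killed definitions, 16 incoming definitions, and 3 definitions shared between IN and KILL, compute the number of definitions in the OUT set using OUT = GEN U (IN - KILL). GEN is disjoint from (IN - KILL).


IN - KILL: 16 - 3 = 13 surviving definitions
OUT = GEN + surviving = 7 + 13 = 20

20


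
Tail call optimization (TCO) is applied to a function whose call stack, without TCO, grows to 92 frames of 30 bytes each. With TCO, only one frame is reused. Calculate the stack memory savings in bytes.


Without TCO: 92 * 30 = 2760 bytes
With TCO: reuse 1 frame = 30 bytes
Savings = 2760 - 30 = 2730

2730


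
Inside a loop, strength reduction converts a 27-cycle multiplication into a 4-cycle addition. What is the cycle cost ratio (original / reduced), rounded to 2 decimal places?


Ratio = mult_cost / add_cost = 27 / 4 = 6.75

6.75


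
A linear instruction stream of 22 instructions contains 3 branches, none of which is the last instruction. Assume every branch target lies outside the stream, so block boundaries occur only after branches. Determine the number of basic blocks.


With no in-sequence branch targets, the leaders are the first instruction plus the instruction after each branch.
Number of basic blocks = branches + 1
= 3 + 1 = 4

4


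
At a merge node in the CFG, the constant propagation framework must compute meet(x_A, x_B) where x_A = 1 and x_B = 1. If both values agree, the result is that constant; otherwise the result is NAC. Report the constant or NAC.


Meet operation: if both paths give the same constant, result is that constant; if they differ, result is NAC (not-a-constant).
Path A: 1, Path B: 1 -> equal
Result: constant -> 1

1


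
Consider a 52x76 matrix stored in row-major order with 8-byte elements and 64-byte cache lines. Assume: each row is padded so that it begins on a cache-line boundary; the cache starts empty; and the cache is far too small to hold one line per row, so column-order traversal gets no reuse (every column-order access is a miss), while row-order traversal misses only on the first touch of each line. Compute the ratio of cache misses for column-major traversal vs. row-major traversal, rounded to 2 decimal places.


Each row occupies 76 * 8 = 608 bytes and starts on a line boundary, so it spans ceil(608 / 64) = 10 cache lines.
Row-major traversal misses (one per line touched): 52 * ceil(76 * 8 / 64) = 520
Column-major traversal misses (no reuse, every access misses): 52 * 76 = 3952
Ratio = 3952 / 520 = 7.6

7.6


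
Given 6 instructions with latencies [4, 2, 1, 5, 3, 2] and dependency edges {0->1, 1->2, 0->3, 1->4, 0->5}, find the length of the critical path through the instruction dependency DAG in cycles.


Compute longest path through dependency graph: dist(Ik) = max over predecessors of dist + latency(Ik).
dist(I0) = latency 4 = 4
dist(I1) = dist(I0) + 2 = 4 + 2 = 6
dist(I2) = dist(I1) + 1 = 6 + 1 = 7
dist(I3) = dist(I0) + 5 = 4 + 5 = 9
dist(I4) = dist(I1) + 3 = 6 + 3 = 9
dist(I5) = dist(I0) + 2 = 4 + 2 = 6
Critical path = max dist = 9

9


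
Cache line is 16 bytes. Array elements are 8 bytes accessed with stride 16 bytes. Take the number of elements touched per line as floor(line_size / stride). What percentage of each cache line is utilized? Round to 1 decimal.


Elements per cache line = floor(16 / 16) = 1
Bytes used = 1 * 8 = 8
Utilization = 8 / 16 * 100 = 50.0%

50.0


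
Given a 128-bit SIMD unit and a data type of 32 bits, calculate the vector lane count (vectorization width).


Width = SIMD bits / data type bits
= 128 / 32 = 4

4


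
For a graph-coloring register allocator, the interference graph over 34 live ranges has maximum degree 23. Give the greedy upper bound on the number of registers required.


Greedy coloring never needs more than (max_degree + 1) colors: when coloring a vertex, at most max_degree neighbors are already colored.
Upper bound = 23 + 1 = 24

24


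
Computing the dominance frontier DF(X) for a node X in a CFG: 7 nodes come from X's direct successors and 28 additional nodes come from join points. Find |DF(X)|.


DF(X) = direct successor contributions + join point contributions
= 7 + 28 = 35

35


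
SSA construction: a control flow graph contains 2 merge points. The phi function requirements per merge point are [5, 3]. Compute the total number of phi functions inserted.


Total phi functions = sum of phi functions at each join node
= 5 + 3 = 8

8


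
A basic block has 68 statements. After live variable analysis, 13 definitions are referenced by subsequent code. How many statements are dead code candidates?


Dead code = total statements - live definitions
= 68 - 13 = 55

55


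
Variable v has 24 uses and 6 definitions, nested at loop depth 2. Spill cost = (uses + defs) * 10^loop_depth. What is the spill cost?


uses + defs = 24 + 6 = 30
10^2 = 100
Spill cost = 30 * 100 = 3000

3000


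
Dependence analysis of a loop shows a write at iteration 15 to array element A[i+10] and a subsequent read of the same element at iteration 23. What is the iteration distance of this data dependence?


Distance = read iteration - write iteration
= 23 - 15 = 8

8


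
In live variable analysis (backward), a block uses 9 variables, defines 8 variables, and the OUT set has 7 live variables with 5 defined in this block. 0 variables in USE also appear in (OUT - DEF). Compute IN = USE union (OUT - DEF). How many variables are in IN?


OUT - DEF: 7 - 5 = 2
|IN| = |USE| + |OUT - DEF| - |USE ∩ (OUT - DEF)| = 9 + 2 - 0 = 11

11


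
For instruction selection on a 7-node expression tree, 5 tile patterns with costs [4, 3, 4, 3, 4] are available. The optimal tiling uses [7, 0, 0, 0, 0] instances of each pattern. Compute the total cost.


Total cost = sum(count_i * cost_i)
= 7*4 + 0*3 + 0*4 + 0*3 + 0*4
= 28

28


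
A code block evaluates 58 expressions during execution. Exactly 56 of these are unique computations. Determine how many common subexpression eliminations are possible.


CSE count = total expressions - unique expressions
= 58 - 56 = 2

2


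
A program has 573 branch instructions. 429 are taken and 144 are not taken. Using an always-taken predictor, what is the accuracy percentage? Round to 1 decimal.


Predictor: always-taken
Correct predictions = 429
Accuracy = 429 / 573 * 100 = 74.9%

74.9


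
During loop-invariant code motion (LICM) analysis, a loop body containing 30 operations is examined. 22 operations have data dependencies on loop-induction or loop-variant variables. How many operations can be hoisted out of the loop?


Invariant candidates = total - loop-dependent
= 30 - 22 = 8

8


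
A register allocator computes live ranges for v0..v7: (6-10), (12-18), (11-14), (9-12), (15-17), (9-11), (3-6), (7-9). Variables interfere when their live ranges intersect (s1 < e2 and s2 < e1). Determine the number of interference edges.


Check all pairs for overlapping intervals.
Two intervals (s1,e1) and (s2,e2) overlap if s1 < e2 and s2 < e1.
v0 (6-10) vs v1..v7: overlaps v3, v5, v7 -> 3
v1 (12-18) vs v2..v7: overlaps v2, v4 -> 2
v2 (11-14) vs v3..v7: overlaps v3 -> 1
v3 (9-12) vs v4..v7: overlaps v5 -> 1
v4 (15-17) vs v5..v7: overlaps none -> 0
v5 (9-11) vs v6..v7: overlaps none -> 0
v6 (3-6) vs v7: overlaps none -> 0
Total overlapping pairs = 3 + 2 + 1 + 1 + 0 + 0 + 0 = 7

7


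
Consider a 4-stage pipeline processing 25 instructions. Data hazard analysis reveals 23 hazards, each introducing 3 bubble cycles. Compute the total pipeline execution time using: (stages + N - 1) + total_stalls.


Base cycles = 4 + 25 - 1 = 28
Total stalls = 23 * 3 = 69
Total = 28 + 69 = 97

97


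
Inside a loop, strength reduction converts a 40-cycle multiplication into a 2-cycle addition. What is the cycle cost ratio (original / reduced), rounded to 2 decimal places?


Ratio = mult_cost / add_cost = 40 / 2 = 20.0

20.0


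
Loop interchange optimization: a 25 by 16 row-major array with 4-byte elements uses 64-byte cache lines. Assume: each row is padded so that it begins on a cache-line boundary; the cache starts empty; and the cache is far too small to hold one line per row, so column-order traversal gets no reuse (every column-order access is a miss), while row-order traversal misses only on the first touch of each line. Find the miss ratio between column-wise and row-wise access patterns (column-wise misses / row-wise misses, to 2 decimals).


Each row occupies 16 * 4 = 64 bytes and starts on a line boundary, so it spans ceil(64 / 64) = 1 cache lines.
Row-major traversal misses (one per line touched): 25 * ceil(16 * 4 / 64) = 25
Column-major traversal misses (no reuse, every access misses): 25 * 16 = 400
Ratio = 400 / 25 = 16.0

16.0


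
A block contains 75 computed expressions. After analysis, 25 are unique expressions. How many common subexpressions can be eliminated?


CSE count = total expressions - unique expressions
= 75 - 25 = 50

50


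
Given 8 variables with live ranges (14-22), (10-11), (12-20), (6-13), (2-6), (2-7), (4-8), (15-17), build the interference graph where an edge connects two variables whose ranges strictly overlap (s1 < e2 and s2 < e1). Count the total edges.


Check all pairs for overlapping intervals.
Two intervals (s1,e1) and (s2,e2) overlap if s1 < e2 and s2 < e1.
v0 (14-22) vs v1..v7: overlaps v2, v7 -> 2
v1 (10-11) vs v2..v7: overlaps v3 -> 1
v2 (12-20) vs v3..v7: overlaps v3, v7 -> 2
v3 (6-13) vs v4..v7: overlaps v5, v6 -> 2
v4 (2-6) vs v5..v7: overlaps v5, v6 -> 2
v5 (2-7) vs v6..v7: overlaps v6 -> 1
v6 (4-8) vs v7: overlaps none -> 0
Total overlapping pairs = 2 + 1 + 2 + 2 + 2 + 1 + 0 = 10

10


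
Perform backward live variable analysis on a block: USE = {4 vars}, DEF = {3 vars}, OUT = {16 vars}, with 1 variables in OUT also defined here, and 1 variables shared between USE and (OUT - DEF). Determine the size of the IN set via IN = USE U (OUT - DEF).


OUT - DEF: 16 - 1 = 15
|IN| = |USE| + |OUT - DEF| - |USE ∩ (OUT - DEF)| = 4 + 15 - 1 = 18

18


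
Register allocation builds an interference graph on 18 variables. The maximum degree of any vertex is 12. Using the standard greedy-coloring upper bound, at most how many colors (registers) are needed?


Greedy coloring never needs more than (max_degree + 1) colors: when coloring a vertex, at most max_degree neighbors are already colored.
Upper bound = 12 + 1 = 13

13


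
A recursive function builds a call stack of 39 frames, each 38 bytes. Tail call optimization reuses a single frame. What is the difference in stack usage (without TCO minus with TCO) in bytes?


Without TCO: 39 * 38 = 1482 bytes
With TCO: reuse 1 frame = 38 bytes
Savings = 1482 - 38 = 1444

1444


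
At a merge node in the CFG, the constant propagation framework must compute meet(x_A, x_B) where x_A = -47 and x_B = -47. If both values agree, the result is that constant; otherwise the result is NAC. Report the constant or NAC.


Meet operation: if both paths give the same constant, result is that constant; if they differ, result is NAC (not-a-constant).
Path A: -47, Path B: -47 -> equal
Result: constant -> -47

-47


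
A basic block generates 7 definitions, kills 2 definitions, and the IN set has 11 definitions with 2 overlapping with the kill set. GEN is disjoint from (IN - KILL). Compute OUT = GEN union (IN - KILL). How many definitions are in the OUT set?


IN - KILL: 11 - 2 = 9 surviving definitions
OUT = GEN + surviving = 7 + 9 = 16

16


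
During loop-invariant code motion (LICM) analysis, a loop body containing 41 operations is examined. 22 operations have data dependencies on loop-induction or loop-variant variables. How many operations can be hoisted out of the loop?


Invariant candidates = total - loop-dependent
= 41 - 22 = 19

19


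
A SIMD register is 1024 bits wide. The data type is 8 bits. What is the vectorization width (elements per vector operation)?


Width = SIMD bits / data type bits
= 1024 / 8 = 128

128


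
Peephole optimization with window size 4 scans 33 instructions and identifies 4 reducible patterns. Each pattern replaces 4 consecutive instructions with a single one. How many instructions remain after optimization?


Each match removes 3 instructions.
Total removed = 4 * 3 = 12
Remaining = 33 - 12 = 21

21


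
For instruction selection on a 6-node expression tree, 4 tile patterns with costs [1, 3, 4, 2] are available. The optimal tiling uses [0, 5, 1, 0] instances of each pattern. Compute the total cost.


Total cost = sum(count_i * cost_i)
= 0*1 + 5*3 + 1*4 + 0*2
= 19

19


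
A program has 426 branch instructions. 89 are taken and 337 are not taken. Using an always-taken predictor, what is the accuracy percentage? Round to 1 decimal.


Predictor: always-taken
Correct predictions = 89
Accuracy = 89 / 426 * 100 = 20.9%

20.9


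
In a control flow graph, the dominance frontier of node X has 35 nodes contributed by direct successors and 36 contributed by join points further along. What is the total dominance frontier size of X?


DF(X) = direct successor contributions + join point contributions
= 35 + 36 = 71

71


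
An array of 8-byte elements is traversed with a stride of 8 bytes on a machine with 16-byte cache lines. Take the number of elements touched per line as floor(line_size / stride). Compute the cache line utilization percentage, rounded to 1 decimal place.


Elements per cache line = floor(16 / 8) = 2
Bytes used = 2 * 8 = 16
Utilization = 16 / 16 * 100 = 100.0%

100.0


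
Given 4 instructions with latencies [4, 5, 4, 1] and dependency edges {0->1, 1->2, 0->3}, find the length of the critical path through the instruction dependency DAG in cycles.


Compute longest path through dependency graph: dist(Ik) = max over predecessors of dist + latency(Ik).
dist(I0) = latency 4 = 4
dist(I1) = dist(I0) + 5 = 4 + 5 = 9
dist(I2) = dist(I1) + 4 = 9 + 4 = 13
dist(I3) = dist(I0) + 1 = 4 + 1 = 5
Critical path = max dist = 13

13


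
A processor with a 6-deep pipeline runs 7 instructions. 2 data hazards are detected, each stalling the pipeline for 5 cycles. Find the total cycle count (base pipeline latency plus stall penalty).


Base cycles = 6 + 7 - 1 = 12
Total stalls = 2 * 5 = 10
Total = 12 + 10 = 22

22


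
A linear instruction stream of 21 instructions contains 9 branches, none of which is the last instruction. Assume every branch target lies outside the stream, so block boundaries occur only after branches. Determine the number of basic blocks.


With no in-sequence branch targets, the leaders are the first instruction plus the instruction after each branch.
Number of basic blocks = branches + 1
= 9 + 1 = 10

10


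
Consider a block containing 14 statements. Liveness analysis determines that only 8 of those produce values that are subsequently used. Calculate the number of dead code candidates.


Dead code = total statements - live definitions
= 14 - 8 = 6

6


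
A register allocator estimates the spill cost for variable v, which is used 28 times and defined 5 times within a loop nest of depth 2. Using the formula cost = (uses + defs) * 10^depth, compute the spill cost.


uses + defs = 28 + 5 = 33
10^2 = 100
Spill cost = 33 * 100 = 3300

3300


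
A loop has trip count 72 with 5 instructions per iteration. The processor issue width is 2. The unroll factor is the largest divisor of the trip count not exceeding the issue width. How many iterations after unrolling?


Largest divisor of 72 <= 2 is 2
New iterations = 72 / 2 = 36

36


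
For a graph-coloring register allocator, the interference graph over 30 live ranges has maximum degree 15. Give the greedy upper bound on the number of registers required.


Greedy coloring never needs more than (max_degree + 1) colors: when coloring a vertex, at most max_degree neighbors are already colored.
Upper bound = 15 + 1 = 16

16


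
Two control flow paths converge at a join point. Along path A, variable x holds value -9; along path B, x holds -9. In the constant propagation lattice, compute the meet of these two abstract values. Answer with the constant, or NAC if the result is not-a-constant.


Meet operation: if both paths give the same constant, result is that constant; if they differ, result is NAC (not-a-constant).
Path A: -9, Path B: -9 -> equal
Result: constant -> -9

-9


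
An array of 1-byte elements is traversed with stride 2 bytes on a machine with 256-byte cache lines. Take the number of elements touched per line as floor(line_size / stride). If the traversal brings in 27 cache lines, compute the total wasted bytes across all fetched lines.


Elements per line = floor(256 / 2) = 128
Bytes used per line = 128 * 1 = 128
Wasted per line = 256 - 128 = 128
Total wasted = 128 * 27 = 3456

3456


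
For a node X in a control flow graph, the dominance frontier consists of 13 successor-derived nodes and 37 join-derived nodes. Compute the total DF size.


DF(X) = direct successor contributions + join point contributions
= 13 + 37 = 50

50


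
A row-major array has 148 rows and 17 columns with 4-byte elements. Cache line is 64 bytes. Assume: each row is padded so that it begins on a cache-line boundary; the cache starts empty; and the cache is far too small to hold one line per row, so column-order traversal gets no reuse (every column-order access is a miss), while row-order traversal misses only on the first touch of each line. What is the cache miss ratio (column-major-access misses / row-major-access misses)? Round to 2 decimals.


Each row occupies 17 * 4 = 68 bytes and starts on a line boundary, so it spans ceil(68 / 64) = 2 cache lines.
Row-major traversal misses (one per line touched): 148 * ceil(17 * 4 / 64) = 296
Column-major traversal misses (no reuse, every access misses): 148 * 17 = 2516
Ratio = 2516 / 296 = 8.5

8.5


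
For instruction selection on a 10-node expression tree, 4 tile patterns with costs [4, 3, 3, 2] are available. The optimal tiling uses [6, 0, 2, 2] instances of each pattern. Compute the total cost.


Total cost = sum(count_i * cost_i)
= 6*4 + 0*3 + 2*3 + 2*2
= 34

34


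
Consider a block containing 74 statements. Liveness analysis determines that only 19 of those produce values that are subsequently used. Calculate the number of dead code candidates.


Dead code = total statements - live definitions
= 74 - 19 = 55

55


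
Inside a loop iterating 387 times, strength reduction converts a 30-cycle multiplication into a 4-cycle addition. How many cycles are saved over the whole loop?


Per-iteration saving = 30 - 4 = 26
Total saved = 387 * 26 = 10062

10062


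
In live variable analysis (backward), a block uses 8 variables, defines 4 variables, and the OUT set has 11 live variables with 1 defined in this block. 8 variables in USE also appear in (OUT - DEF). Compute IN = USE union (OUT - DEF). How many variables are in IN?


OUT - DEF: 11 - 1 = 10
|IN| = |USE| + |OUT - DEF| - |USE ∩ (OUT - DEF)| = 8 + 10 - 8 = 10

10


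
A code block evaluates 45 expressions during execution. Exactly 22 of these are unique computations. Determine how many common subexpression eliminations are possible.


CSE count = total expressions - unique expressions
= 45 - 22 = 23

23


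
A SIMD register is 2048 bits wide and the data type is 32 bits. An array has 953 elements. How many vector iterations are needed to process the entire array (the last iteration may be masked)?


Width = 2048 / 32 = 64 elements per vector op
Iterations = ceil(953 / 64) = 15

15


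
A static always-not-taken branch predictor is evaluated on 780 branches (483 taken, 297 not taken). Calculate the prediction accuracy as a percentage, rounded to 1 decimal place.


Predictor: always-not-taken
Correct predictions = 297
Accuracy = 297 / 780 * 100 = 38.1%

38.1


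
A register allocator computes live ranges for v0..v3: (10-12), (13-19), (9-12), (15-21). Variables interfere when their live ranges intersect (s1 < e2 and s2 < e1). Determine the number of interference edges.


Check all pairs for overlapping intervals.
Two intervals (s1,e1) and (s2,e2) overlap if s1 < e2 and s2 < e1.
v0 (10-12) vs v1..v3: overlaps v2 -> 1
v1 (13-19) vs v2..v3: overlaps v3 -> 1
v2 (9-12) vs v3: overlaps none -> 0
Total overlapping pairs = 1 + 1 + 0 = 2

2


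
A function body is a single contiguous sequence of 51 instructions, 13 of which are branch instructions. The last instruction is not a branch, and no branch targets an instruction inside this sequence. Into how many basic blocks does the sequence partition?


With no in-sequence branch targets, the leaders are the first instruction plus the instruction after each branch.
Number of basic blocks = branches + 1
= 13 + 1 = 14

14


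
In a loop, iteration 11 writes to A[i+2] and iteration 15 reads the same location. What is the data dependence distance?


Distance = read iteration - write iteration
= 15 - 11 = 4

4


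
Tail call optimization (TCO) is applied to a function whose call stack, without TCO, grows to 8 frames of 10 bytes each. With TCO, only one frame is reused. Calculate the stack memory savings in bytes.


Without TCO: 8 * 10 = 80 bytes
With TCO: reuse 1 frame = 10 bytes
Savings = 80 - 10 = 70

70


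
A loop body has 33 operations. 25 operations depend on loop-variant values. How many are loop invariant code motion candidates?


Invariant candidates = total - loop-dependent
= 33 - 25 = 8

8


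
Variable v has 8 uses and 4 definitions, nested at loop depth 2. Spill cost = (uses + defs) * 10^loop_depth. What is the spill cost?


uses + defs = 8 + 4 = 12
10^2 = 100
Spill cost = 12 * 100 = 1200

1200


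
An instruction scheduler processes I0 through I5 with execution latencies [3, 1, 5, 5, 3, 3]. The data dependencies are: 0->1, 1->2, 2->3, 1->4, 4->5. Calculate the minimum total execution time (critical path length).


Compute longest path through dependency graph: dist(Ik) = max over predecessors of dist + latency(Ik).
dist(I0) = latency 3 = 3
dist(I1) = dist(I0) + 1 = 3 + 1 = 4
dist(I2) = dist(I1) + 5 = 4 + 5 = 9
dist(I3) = dist(I2) + 5 = 9 + 5 = 14
dist(I4) = dist(I1) + 3 = 4 + 3 = 7
dist(I5) = dist(I4) + 3 = 7 + 3 = 10
Critical path = max dist = 14

14
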